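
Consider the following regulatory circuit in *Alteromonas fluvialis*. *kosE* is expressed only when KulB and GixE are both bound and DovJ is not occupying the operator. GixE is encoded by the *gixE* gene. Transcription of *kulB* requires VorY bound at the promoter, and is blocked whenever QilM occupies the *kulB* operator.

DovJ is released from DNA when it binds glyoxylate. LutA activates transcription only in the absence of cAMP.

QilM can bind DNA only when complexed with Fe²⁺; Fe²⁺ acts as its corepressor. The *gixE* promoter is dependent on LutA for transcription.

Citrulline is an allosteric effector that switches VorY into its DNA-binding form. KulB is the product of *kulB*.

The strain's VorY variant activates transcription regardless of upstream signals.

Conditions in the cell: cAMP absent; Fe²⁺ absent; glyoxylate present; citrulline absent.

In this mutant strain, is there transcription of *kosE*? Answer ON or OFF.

ON

VorY is constitutively active in this strain.
Fe²⁺ is absent, so QilM is inactive.
No repressor is bound and VorY is active, so *kulB* is transcribed.
So KulB is produced and active.
cAMP is absent, so LutA is active.
No repressor is bound and LutA is active, so *gixE* is transcribed.
So GixE is produced and active.
Glyoxylate is present, so DovJ is inactive.
No repressor is bound and KulB and GixE are active, so *kosE* is transcribed.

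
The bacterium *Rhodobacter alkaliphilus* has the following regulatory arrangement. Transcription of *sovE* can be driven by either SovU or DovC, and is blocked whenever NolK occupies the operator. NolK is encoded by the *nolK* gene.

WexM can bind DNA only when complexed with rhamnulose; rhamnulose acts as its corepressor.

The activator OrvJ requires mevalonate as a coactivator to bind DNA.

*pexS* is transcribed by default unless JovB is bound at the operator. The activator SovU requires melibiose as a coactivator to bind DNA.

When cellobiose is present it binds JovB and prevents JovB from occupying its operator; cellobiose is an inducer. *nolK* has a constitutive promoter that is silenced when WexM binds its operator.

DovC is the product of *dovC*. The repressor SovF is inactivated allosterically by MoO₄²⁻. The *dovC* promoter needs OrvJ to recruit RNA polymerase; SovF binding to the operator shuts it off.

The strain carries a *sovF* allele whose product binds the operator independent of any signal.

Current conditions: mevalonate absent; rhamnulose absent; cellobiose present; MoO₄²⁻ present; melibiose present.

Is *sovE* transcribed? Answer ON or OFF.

Melibiose is present, so SovU is active.
Mevalonate is absent, so OrvJ is inactive.
SovF is constitutively active in this strain.
With repressor SovF bound, *dovC* is not transcribed.
So DovC is not produced.
Rhamnulose is absent, so WexM is inactive.
With no repressor bound, *nolK* is transcribed.
So NolK is produced and active.
With repressor NolK bound, *sovE* is not transcribed.

OFF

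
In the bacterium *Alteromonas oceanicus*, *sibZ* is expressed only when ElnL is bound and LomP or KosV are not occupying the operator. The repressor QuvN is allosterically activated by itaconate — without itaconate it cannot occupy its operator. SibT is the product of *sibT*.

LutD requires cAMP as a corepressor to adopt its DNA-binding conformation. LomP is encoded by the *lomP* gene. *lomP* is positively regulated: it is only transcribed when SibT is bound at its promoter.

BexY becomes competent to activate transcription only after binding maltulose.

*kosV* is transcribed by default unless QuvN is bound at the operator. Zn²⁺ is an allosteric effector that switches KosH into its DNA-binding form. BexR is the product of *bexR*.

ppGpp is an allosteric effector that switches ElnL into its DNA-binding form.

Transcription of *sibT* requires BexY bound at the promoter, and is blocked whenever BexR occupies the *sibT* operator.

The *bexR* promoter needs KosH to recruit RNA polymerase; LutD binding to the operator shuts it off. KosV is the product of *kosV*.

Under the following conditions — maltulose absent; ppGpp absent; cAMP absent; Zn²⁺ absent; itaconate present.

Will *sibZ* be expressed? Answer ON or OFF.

ppGpp is absent, so ElnL is inactive.
cAMP is absent, so LutD is inactive.
Zn²⁺ is absent, so KosH is inactive.
Required activator KosH is absent, so *bexR* is not transcribed.
So BexR is not produced.
Maltulose is absent, so BexY is inactive.
Required activator BexY is absent, so *sibT* is not transcribed.
So SibT is not produced.
Required activator SibT is absent, so *lomP* is not transcribed.
So LomP is not produced.
Itaconate is present, so QuvN is active.
With repressor QuvN bound, *kosV* is not transcribed.
So KosV is not produced.
Required activator ElnL is absent, so *sibZ* is not transcribed.

OFF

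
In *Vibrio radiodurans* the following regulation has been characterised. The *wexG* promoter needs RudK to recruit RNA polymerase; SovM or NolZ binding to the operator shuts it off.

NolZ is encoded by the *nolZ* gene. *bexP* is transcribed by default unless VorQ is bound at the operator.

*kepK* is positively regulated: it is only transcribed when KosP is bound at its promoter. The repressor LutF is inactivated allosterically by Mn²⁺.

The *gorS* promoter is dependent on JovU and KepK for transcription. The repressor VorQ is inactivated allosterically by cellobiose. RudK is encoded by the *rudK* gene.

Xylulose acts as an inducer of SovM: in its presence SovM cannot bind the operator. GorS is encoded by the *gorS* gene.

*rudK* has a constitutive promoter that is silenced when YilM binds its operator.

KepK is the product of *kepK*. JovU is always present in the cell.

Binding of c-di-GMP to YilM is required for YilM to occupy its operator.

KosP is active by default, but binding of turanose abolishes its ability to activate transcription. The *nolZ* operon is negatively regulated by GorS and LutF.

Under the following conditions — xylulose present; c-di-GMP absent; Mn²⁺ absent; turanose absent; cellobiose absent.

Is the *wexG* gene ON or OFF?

Xylulose is present, so SovM is inactive.
c-di-GMP is absent, so YilM is inactive.
With no repressor bound, *rudK* is transcribed.
So RudK is produced and active.
JovU is produced constitutively and is active.
Turanose is absent, so KosP is active.
No repressor is bound and KosP is active, so *kepK* is transcribed.
So KepK is produced and active.
No repressor is bound and JovU and KepK are active, so *gorS* is transcribed.
So GorS is produced and active.
Mn²⁺ is absent, so LutF is active.
With repressor GorS bound, *nolZ* is not transcribed.
So NolZ is not produced.
No repressor is bound and RudK is active, so *wexG* is transcribed.

ON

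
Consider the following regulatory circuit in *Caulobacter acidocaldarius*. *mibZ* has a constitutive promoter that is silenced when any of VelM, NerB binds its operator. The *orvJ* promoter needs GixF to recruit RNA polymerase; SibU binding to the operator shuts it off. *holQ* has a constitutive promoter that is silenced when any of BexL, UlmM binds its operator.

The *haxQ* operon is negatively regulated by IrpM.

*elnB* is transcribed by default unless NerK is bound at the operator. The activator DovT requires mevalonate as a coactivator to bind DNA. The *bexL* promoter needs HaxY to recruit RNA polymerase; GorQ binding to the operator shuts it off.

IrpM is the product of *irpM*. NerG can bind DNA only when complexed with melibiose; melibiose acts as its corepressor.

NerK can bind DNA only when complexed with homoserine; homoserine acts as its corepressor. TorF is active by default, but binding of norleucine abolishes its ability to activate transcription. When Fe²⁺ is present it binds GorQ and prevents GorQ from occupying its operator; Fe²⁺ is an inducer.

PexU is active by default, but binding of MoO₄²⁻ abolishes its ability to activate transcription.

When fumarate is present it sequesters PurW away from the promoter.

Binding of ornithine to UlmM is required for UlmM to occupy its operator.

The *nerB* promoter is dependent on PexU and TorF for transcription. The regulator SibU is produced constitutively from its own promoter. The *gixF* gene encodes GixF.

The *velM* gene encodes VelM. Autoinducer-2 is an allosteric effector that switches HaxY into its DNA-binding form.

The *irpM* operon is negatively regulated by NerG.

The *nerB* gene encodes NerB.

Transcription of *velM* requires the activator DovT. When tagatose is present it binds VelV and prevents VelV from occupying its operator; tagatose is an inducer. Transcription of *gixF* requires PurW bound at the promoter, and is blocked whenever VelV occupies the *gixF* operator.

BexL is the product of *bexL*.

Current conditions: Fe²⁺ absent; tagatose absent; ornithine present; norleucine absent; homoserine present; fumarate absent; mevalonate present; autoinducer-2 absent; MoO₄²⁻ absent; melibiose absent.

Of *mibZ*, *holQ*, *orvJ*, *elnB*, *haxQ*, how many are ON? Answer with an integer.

0

Mevalonate is present, so DovT is active.
No repressor is bound and DovT is active, so *velM* is transcribed.
So VelM is produced and active.
MoO₄²⁻ is absent, so PexU is active.
Norleucine is absent, so TorF is active.
No repressor is bound and PexU and TorF are active, so *nerB* is transcribed.
So NerB is produced and active.
With repressor VelM bound, *mibZ* is not transcribed.
→ *mibZ* is OFF.
Fe²⁺ is absent, so GorQ is active.
Autoinducer-2 is absent, so HaxY is inactive.
With repressor GorQ bound, *bexL* is not transcribed.
So BexL is not produced.
Ornithine is present, so UlmM is active.
With repressor UlmM bound, *holQ* is not transcribed.
→ *holQ* is OFF.
Fumarate is absent, so PurW is active.
Tagatose is absent, so VelV is active.
With repressor VelV bound, *gixF* is not transcribed.
So GixF is not produced.
SibU is produced constitutively and is active.
With repressor SibU bound, *orvJ* is not transcribed.
→ *orvJ* is OFF.
Homoserine is present, so NerK is active.
With repressor NerK bound, *elnB* is not transcribed.
→ *elnB* is OFF.
Melibiose is absent, so NerG is inactive.
With no repressor bound, *irpM* is transcribed.
So IrpM is produced and active.
With repressor IrpM bound, *haxQ* is not transcribed.
→ *haxQ* is OFF.
0 of the 5 genes are transcribed.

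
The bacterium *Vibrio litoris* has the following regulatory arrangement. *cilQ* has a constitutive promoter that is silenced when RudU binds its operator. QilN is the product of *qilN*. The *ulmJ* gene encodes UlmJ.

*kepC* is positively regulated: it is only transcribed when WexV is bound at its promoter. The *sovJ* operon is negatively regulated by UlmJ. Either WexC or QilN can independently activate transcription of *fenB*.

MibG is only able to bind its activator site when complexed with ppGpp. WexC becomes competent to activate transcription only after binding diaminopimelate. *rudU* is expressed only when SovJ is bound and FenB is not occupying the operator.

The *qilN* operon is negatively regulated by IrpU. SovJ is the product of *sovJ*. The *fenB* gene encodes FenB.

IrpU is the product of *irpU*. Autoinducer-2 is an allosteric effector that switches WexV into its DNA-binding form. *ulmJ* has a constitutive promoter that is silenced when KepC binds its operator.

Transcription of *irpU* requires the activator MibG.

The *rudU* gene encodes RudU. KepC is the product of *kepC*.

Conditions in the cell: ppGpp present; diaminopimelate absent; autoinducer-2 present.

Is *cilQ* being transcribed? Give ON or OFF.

Autoinducer-2 is present, so WexV is active.
No repressor is bound and WexV is active, so *kepC* is transcribed.
So KepC is produced and active.
With repressor KepC bound, *ulmJ* is not transcribed.
So UlmJ is not produced.
With no repressor bound, *sovJ* is transcribed.
So SovJ is produced and active.
Diaminopimelate is absent, so WexC is inactive.
ppGpp is present, so MibG is active.
No repressor is bound and MibG is active, so *irpU* is transcribed.
So IrpU is produced and active.
With repressor IrpU bound, *qilN* is not transcribed.
So QilN is not produced.
No activator is available at the *fenB* promoter, so *fenB* is not transcribed.
So FenB is not produced.
No repressor is bound and SovJ is active, so *rudU* is transcribed.
So RudU is produced and active.
With repressor RudU bound, *cilQ* is not transcribed.

OFF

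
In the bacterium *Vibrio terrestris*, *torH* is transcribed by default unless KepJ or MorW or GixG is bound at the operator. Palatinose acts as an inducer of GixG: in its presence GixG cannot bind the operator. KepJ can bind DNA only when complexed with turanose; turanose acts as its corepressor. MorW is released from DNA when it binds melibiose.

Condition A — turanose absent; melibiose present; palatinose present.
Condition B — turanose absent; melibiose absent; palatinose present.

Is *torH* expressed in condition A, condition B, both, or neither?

Condition A:
Turanose is absent, so KepJ is inactive.
Melibiose is present, so MorW is inactive.
Palatinose is present, so GixG is inactive.
With no repressor bound, *torH* is transcribed.
→ *torH* is ON in A.
Condition B:
Turanose is absent, so KepJ is inactive.
Melibiose is absent, so MorW is active.
Palatinose is present, so GixG is inactive.
With repressor MorW bound, *torH* is not transcribed.
→ *torH* is OFF in B.

A only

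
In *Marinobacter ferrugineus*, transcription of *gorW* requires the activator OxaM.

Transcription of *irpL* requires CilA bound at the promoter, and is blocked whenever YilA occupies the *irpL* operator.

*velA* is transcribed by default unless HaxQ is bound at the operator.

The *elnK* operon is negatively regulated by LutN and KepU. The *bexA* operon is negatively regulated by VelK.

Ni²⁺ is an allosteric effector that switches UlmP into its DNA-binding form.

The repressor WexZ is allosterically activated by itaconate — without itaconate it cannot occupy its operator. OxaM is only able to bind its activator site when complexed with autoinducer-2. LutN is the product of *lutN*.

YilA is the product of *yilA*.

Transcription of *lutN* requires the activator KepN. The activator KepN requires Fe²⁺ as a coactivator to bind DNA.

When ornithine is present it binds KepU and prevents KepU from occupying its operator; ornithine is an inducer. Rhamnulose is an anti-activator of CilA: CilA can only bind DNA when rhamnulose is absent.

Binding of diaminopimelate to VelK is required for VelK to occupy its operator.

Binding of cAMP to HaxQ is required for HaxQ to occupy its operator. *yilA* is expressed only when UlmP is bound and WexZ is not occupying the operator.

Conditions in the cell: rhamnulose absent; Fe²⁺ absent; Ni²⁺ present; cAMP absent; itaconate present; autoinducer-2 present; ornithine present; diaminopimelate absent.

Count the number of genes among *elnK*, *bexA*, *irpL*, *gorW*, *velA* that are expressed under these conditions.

5

Fe²⁺ is absent, so KepN is inactive.
Required activator KepN is absent, so *lutN* is not transcribed.
So LutN is not produced.
Ornithine is present, so KepU is inactive.
With no repressor bound, *elnK* is transcribed.
→ *elnK* is ON.
Diaminopimelate is absent, so VelK is inactive.
With no repressor bound, *bexA* is transcribed.
→ *bexA* is ON.
Rhamnulose is absent, so CilA is active.
Itaconate is present, so WexZ is active.
Ni²⁺ is present, so UlmP is active.
With repressor WexZ bound, *yilA* is not transcribed.
So YilA is not produced.
No repressor is bound and CilA is active, so *irpL* is transcribed.
→ *irpL* is ON.
Autoinducer-2 is present, so OxaM is active.
No repressor is bound and OxaM is active, so *gorW* is transcribed.
→ *gorW* is ON.
cAMP is absent, so HaxQ is inactive.
With no repressor bound, *velA* is transcribed.
→ *velA* is ON.
5 of the 5 genes are transcribed.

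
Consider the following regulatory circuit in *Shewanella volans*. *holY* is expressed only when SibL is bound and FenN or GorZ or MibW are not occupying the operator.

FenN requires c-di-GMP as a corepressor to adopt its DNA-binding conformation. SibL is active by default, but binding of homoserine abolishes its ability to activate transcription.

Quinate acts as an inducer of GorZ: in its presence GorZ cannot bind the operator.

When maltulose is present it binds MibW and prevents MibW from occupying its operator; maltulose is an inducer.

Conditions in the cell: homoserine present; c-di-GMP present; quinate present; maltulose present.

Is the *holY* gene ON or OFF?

OFF

c-di-GMP is present, so FenN is active.
Homoserine is present, so SibL is inactive.
Quinate is present, so GorZ is inactive.
Maltulose is present, so MibW is inactive.
With repressor FenN bound, *holY* is not transcribed.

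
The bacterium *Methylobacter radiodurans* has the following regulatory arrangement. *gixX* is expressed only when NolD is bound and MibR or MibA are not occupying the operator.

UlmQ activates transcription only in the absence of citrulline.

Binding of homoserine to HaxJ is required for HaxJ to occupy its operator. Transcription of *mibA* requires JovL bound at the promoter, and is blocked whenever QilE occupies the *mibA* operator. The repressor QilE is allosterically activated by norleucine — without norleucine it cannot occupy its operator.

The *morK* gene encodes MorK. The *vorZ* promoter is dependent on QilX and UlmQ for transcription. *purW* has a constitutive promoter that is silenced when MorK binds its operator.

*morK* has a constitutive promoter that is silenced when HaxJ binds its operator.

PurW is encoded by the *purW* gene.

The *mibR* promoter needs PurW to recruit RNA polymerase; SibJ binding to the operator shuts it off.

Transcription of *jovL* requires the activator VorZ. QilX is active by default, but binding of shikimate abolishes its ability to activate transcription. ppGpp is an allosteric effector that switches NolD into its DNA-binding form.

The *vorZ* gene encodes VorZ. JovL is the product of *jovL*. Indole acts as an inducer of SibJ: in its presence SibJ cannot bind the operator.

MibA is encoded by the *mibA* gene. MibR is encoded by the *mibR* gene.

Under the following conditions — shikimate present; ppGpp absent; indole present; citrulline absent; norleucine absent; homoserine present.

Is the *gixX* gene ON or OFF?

OFF

Indole is present, so SibJ is inactive.
Homoserine is present, so HaxJ is active.
With repressor HaxJ bound, *morK* is not transcribed.
So MorK is not produced.
With no repressor bound, *purW* is transcribed.
So PurW is produced and active.
No repressor is bound and PurW is active, so *mibR* is transcribed.
So MibR is produced and active.
Shikimate is present, so QilX is inactive.
Citrulline is absent, so UlmQ is active.
Required activator QilX is absent, so *vorZ* is not transcribed.
So VorZ is not produced.
Required activator VorZ is absent, so *jovL* is not transcribed.
So JovL is not produced.
Norleucine is absent, so QilE is inactive.
Required activator JovL is absent, so *mibA* is not transcribed.
So MibA is not produced.
ppGpp is absent, so NolD is inactive.
With repressor MibR bound, *gixX* is not transcribed.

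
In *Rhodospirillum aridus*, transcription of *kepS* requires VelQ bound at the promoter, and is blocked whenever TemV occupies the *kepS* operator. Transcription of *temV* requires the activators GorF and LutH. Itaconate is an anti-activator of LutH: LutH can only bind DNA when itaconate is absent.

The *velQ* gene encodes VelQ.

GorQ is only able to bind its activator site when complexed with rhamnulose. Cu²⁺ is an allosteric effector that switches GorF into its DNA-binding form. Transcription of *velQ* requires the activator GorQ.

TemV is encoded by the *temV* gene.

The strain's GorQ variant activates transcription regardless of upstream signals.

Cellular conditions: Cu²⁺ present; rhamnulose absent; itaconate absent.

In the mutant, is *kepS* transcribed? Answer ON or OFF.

OFF

GorQ is constitutively active in this strain.
No repressor is bound and GorQ is active, so *velQ* is transcribed.
So VelQ is produced and active.
Cu²⁺ is present, so GorF is active.
Itaconate is absent, so LutH is active.
No repressor is bound and GorF and LutH are active, so *temV* is transcribed.
So TemV is produced and active.
With repressor TemV bound, *kepS* is not transcribed.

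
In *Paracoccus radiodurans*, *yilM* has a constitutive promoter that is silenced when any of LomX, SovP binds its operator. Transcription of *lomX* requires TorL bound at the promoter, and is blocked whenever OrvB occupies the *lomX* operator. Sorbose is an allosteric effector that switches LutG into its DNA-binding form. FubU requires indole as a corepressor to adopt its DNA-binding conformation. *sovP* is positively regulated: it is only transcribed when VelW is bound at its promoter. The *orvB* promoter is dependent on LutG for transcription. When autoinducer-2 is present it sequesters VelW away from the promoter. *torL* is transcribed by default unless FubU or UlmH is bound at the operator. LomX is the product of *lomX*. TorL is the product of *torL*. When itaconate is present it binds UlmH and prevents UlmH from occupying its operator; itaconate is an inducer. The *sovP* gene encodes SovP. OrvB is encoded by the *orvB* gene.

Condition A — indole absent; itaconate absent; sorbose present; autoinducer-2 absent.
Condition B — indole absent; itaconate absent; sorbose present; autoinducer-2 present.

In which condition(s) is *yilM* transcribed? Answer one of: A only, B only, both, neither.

B only

Condition A:
Indole is absent, so FubU is inactive.
Itaconate is absent, so UlmH is active.
With repressor UlmH bound, *torL* is not transcribed.
So TorL is not produced.
Sorbose is present, so LutG is active.
No repressor is bound and LutG is active, so *orvB* is transcribed.
So OrvB is produced and active.
With repressor OrvB bound, *lomX* is not transcribed.
So LomX is not produced.
Autoinducer-2 is absent, so VelW is active.
No repressor is bound and VelW is active, so *sovP* is transcribed.
So SovP is produced and active.
With repressor SovP bound, *yilM* is not transcribed.
→ *yilM* is OFF in A.
Condition B:
Indole is absent, so FubU is inactive.
Itaconate is absent, so UlmH is active.
With repressor UlmH bound, *torL* is not transcribed.
So TorL is not produced.
Sorbose is present, so LutG is active.
No repressor is bound and LutG is active, so *orvB* is transcribed.
So OrvB is produced and active.
With repressor OrvB bound, *lomX* is not transcribed.
So LomX is not produced.
Autoinducer-2 is present, so VelW is inactive.
Required activator VelW is absent, so *sovP* is not transcribed.
So SovP is not produced.
With no repressor bound, *yilM* is transcribed.
→ *yilM* is ON in B.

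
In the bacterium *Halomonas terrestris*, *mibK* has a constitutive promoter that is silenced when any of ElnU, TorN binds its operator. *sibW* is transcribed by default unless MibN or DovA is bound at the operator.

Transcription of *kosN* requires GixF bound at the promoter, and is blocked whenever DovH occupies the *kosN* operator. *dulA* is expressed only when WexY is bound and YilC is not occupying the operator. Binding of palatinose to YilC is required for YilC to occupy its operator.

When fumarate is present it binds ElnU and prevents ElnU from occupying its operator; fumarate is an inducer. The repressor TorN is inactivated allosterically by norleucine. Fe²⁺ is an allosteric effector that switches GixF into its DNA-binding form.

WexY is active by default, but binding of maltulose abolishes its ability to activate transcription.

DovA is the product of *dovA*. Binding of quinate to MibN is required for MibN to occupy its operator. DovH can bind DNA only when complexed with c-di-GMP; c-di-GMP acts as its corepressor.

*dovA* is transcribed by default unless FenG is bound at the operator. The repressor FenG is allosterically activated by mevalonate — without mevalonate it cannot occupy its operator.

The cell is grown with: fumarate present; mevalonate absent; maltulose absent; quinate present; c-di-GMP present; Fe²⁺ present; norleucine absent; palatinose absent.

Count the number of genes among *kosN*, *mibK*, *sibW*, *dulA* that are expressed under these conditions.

1

Fe²⁺ is present, so GixF is active.
c-di-GMP is present, so DovH is active.
With repressor DovH bound, *kosN* is not transcribed.
→ *kosN* is OFF.
Fumarate is present, so ElnU is inactive.
Norleucine is absent, so TorN is active.
With repressor TorN bound, *mibK* is not transcribed.
→ *mibK* is OFF.
Quinate is present, so MibN is active.
Mevalonate is absent, so FenG is inactive.
With no repressor bound, *dovA* is transcribed.
So DovA is produced and active.
With repressor MibN bound, *sibW* is not transcribed.
→ *sibW* is OFF.
Palatinose is absent, so YilC is inactive.
Maltulose is absent, so WexY is active.
No repressor is bound and WexY is active, so *dulA* is transcribed.
→ *dulA* is ON.
1 of the 4 genes is transcribed.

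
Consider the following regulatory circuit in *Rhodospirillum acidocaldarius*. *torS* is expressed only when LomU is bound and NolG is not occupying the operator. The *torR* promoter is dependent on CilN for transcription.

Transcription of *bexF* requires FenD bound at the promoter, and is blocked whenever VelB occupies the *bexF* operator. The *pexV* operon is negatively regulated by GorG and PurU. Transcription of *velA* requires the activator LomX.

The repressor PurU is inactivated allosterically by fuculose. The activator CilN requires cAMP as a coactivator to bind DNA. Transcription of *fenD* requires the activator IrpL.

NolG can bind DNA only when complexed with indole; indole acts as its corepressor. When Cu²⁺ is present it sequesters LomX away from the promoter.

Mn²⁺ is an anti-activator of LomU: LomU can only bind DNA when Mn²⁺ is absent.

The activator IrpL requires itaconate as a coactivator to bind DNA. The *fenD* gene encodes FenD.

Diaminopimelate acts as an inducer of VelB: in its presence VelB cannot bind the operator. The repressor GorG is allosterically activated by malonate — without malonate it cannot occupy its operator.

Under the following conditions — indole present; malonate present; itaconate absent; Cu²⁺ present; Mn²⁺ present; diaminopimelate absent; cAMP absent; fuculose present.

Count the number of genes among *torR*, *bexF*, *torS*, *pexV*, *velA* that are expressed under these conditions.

cAMP is absent, so CilN is inactive.
Required activator CilN is absent, so *torR* is not transcribed.
→ *torR* is OFF.
Itaconate is absent, so IrpL is inactive.
Required activator IrpL is absent, so *fenD* is not transcribed.
So FenD is not produced.
Diaminopimelate is absent, so VelB is active.
With repressor VelB bound, *bexF* is not transcribed.
→ *bexF* is OFF.
Indole is present, so NolG is active.
Mn²⁺ is present, so LomU is inactive.
With repressor NolG bound, *torS* is not transcribed.
→ *torS* is OFF.
Malonate is present, so GorG is active.
Fuculose is present, so PurU is inactive.
With repressor GorG bound, *pexV* is not transcribed.
→ *pexV* is OFF.
Cu²⁺ is present, so LomX is inactive.
Required activator LomX is absent, so *velA* is not transcribed.
→ *velA* is OFF.
0 of the 5 genes are transcribed.

0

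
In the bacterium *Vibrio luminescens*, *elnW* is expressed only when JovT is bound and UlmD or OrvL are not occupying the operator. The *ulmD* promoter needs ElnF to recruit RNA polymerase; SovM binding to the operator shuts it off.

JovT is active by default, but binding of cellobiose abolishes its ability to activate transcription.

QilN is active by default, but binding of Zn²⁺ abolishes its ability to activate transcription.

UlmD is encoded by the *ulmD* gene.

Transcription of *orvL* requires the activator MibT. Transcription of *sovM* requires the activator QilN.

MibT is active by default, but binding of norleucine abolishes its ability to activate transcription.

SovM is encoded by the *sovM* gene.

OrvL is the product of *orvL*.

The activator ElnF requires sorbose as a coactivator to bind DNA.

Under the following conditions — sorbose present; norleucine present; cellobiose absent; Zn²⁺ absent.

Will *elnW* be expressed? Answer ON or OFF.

ON

Cellobiose is absent, so JovT is active.
Zn²⁺ is absent, so QilN is active.
No repressor is bound and QilN is active, so *sovM* is transcribed.
So SovM is produced and active.
Sorbose is present, so ElnF is active.
With repressor SovM bound, *ulmD* is not transcribed.
So UlmD is not produced.
Norleucine is present, so MibT is inactive.
Required activator MibT is absent, so *orvL* is not transcribed.
So OrvL is not produced.
No repressor is bound and JovT is active, so *elnW* is transcribed.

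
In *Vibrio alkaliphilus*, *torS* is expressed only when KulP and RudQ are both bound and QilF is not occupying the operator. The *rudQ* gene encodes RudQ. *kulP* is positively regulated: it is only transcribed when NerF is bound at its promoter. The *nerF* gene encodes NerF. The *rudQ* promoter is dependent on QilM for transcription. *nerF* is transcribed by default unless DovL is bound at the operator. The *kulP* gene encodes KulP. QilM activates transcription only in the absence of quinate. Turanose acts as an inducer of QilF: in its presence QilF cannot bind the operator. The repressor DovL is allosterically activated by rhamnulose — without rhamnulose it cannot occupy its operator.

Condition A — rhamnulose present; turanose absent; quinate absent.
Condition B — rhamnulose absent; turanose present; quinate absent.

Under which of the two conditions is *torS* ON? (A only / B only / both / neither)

Condition A:
Rhamnulose is present, so DovL is active.
With repressor DovL bound, *nerF* is not transcribed.
So NerF is not produced.
Required activator NerF is absent, so *kulP* is not transcribed.
So KulP is not produced.
Turanose is absent, so QilF is active.
Quinate is absent, so QilM is active.
No repressor is bound and QilM is active, so *rudQ* is transcribed.
So RudQ is produced and active.
With repressor QilF bound, *torS* is not transcribed.
→ *torS* is OFF in A.
Condition B:
Rhamnulose is absent, so DovL is inactive.
With no repressor bound, *nerF* is transcribed.
So NerF is produced and active.
No repressor is bound and NerF is active, so *kulP* is transcribed.
So KulP is produced and active.
Turanose is present, so QilF is inactive.
Quinate is absent, so QilM is active.
No repressor is bound and QilM is active, so *rudQ* is transcribed.
So RudQ is produced and active.
No repressor is bound and KulP and RudQ are active, so *torS* is transcribed.
→ *torS* is ON in B.

B only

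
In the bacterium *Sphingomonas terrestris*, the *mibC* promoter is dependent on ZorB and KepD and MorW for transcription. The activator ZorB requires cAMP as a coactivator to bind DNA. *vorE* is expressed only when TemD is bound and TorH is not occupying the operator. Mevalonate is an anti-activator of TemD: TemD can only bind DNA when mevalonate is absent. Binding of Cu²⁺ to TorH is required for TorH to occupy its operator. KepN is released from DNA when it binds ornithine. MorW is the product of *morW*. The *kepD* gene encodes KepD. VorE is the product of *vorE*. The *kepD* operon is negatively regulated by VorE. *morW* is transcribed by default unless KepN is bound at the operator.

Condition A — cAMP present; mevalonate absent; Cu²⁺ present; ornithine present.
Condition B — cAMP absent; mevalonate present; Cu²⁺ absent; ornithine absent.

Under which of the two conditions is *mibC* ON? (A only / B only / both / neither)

Condition A:
cAMP is present, so ZorB is active.
Mevalonate is absent, so TemD is active.
Cu²⁺ is present, so TorH is active.
With repressor TorH bound, *vorE* is not transcribed.
So VorE is not produced.
With no repressor bound, *kepD* is transcribed.
So KepD is produced and active.
Ornithine is present, so KepN is inactive.
With no repressor bound, *morW* is transcribed.
So MorW is produced and active.
No repressor is bound and ZorB and KepD and MorW are active, so *mibC* is transcribed.
→ *mibC* is ON in A.
Condition B:
cAMP is absent, so ZorB is inactive.
Mevalonate is present, so TemD is inactive.
Cu²⁺ is absent, so TorH is inactive.
Required activator TemD is absent, so *vorE* is not transcribed.
So VorE is not produced.
With no repressor bound, *kepD* is transcribed.
So KepD is produced and active.
Ornithine is absent, so KepN is active.
With repressor KepN bound, *morW* is not transcribed.
So MorW is not produced.
Required activator ZorB is absent, so *mibC* is not transcribed.
→ *mibC* is OFF in B.

A only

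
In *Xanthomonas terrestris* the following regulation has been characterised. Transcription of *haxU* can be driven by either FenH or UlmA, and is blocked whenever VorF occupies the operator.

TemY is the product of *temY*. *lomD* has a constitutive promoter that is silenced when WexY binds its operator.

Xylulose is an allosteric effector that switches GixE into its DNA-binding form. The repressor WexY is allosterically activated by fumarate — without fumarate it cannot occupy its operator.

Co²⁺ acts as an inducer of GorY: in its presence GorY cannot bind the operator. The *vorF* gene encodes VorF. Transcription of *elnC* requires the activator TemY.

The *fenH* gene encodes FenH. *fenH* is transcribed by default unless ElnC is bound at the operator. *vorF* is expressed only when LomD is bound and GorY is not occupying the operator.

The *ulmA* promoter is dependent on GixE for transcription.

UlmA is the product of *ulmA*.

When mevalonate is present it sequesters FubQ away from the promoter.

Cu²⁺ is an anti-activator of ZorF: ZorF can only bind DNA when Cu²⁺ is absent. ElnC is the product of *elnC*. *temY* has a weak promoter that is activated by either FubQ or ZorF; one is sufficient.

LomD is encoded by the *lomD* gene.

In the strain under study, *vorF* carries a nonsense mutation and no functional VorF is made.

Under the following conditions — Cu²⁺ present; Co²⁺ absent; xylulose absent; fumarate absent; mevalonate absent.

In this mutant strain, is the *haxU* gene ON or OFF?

OFF

Mevalonate is absent, so FubQ is active.
Cu²⁺ is present, so ZorF is inactive.
Activator FubQ is present, so *temY* is transcribed.
So TemY is produced and active.
No repressor is bound and TemY is active, so *elnC* is transcribed.
So ElnC is produced and active.
With repressor ElnC bound, *fenH* is not transcribed.
So FenH is not produced.
Xylulose is absent, so GixE is inactive.
Required activator GixE is absent, so *ulmA* is not transcribed.
So UlmA is not produced.
VorF is non-functional in this strain, so it has no effect.
No activator is available at the *haxU* promoter, so *haxU* is not transcribed.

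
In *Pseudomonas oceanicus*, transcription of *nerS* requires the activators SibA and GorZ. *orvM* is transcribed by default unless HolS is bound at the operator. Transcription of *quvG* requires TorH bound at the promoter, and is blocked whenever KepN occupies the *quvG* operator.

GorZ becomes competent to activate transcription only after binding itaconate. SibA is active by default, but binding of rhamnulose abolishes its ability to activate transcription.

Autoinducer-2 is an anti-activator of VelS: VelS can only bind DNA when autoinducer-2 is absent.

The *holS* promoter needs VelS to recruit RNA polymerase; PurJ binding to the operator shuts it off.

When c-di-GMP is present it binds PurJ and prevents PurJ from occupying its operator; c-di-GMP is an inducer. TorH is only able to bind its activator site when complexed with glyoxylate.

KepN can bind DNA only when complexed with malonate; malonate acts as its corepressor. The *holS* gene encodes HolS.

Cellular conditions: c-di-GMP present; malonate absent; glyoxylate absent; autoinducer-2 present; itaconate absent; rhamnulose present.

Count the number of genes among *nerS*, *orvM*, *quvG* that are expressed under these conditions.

Rhamnulose is present, so SibA is inactive.
Itaconate is absent, so GorZ is inactive.
Required activator SibA is absent, so *nerS* is not transcribed.
→ *nerS* is OFF.
Autoinducer-2 is present, so VelS is inactive.
c-di-GMP is present, so PurJ is inactive.
Required activator VelS is absent, so *holS* is not transcribed.
So HolS is not produced.
With no repressor bound, *orvM* is transcribed.
→ *orvM* is ON.
Malonate is absent, so KepN is inactive.
Glyoxylate is absent, so TorH is inactive.
Required activator TorH is absent, so *quvG* is not transcribed.
→ *quvG* is OFF.
1 of the 3 genes is transcribed.

1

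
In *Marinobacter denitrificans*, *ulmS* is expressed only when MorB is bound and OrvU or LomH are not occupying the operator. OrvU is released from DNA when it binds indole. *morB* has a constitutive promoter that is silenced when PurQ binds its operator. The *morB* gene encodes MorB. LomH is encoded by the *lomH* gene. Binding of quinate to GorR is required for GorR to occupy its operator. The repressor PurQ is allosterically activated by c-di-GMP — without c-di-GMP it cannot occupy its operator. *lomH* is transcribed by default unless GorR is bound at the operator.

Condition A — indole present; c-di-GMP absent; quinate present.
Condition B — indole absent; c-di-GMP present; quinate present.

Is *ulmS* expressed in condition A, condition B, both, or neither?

A only

Condition A:
Indole is present, so OrvU is inactive.
c-di-GMP is absent, so PurQ is inactive.
With no repressor bound, *morB* is transcribed.
So MorB is produced and active.
Quinate is present, so GorR is active.
With repressor GorR bound, *lomH* is not transcribed.
So LomH is not produced.
No repressor is bound and MorB is active, so *ulmS* is transcribed.
→ *ulmS* is ON in A.
Condition B:
Indole is absent, so OrvU is active.
c-di-GMP is present, so PurQ is active.
With repressor PurQ bound, *morB* is not transcribed.
So MorB is not produced.
Quinate is present, so GorR is active.
With repressor GorR bound, *lomH* is not transcribed.
So LomH is not produced.
With repressor OrvU bound, *ulmS* is not transcribed.
→ *ulmS* is OFF in B.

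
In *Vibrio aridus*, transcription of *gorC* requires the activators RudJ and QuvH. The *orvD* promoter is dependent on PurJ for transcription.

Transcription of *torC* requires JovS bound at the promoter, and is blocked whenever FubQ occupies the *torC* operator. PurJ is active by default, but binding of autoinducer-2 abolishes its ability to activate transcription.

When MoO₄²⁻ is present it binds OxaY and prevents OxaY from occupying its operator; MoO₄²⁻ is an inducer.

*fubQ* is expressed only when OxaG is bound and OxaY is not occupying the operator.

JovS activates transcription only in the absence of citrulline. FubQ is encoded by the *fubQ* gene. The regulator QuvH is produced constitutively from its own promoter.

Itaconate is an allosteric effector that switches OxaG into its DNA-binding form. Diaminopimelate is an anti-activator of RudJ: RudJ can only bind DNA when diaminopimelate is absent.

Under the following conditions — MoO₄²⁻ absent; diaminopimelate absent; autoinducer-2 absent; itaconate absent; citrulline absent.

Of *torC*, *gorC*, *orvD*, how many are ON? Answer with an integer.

3

MoO₄²⁻ is absent, so OxaY is active.
Itaconate is absent, so OxaG is inactive.
With repressor OxaY bound, *fubQ* is not transcribed.
So FubQ is not produced.
Citrulline is absent, so JovS is active.
No repressor is bound and JovS is active, so *torC* is transcribed.
→ *torC* is ON.
Diaminopimelate is absent, so RudJ is active.
QuvH is produced constitutively and is active.
No repressor is bound and RudJ and QuvH are active, so *gorC* is transcribed.
→ *gorC* is ON.
Autoinducer-2 is absent, so PurJ is active.
No repressor is bound and PurJ is active, so *orvD* is transcribed.
→ *orvD* is ON.
3 of the 3 genes are transcribed.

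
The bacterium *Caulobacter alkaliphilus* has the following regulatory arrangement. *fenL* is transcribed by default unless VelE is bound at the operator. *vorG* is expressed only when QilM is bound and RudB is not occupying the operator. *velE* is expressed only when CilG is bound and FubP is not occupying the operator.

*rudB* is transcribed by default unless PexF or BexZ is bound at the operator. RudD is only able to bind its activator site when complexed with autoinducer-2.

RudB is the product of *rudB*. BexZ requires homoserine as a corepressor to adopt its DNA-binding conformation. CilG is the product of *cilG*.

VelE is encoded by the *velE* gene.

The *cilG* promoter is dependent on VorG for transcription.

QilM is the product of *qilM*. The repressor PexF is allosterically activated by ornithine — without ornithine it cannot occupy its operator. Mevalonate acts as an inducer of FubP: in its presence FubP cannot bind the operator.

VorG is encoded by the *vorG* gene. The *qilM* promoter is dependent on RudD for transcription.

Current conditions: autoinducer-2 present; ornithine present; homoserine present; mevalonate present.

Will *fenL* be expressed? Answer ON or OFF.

Ornithine is present, so PexF is active.
Homoserine is present, so BexZ is active.
With repressor PexF bound, *rudB* is not transcribed.
So RudB is not produced.
Autoinducer-2 is present, so RudD is active.
No repressor is bound and RudD is active, so *qilM* is transcribed.
So QilM is produced and active.
No repressor is bound and QilM is active, so *vorG* is transcribed.
So VorG is produced and active.
No repressor is bound and VorG is active, so *cilG* is transcribed.
So CilG is produced and active.
Mevalonate is present, so FubP is inactive.
No repressor is bound and CilG is active, so *velE* is transcribed.
So VelE is produced and active.
With repressor VelE bound, *fenL* is not transcribed.

OFF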